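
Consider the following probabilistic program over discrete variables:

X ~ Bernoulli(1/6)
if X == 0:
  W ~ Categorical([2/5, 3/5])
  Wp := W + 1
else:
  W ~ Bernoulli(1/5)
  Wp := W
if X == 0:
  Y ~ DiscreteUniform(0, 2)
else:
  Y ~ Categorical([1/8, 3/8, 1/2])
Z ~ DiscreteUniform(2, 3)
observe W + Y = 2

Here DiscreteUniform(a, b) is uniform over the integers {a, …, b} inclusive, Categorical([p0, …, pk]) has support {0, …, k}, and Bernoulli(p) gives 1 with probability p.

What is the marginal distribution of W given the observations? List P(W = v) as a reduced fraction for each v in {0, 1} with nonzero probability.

Enumerate traces; 8 have nonzero weight after conditioning:
  (X=0, W=0, Y=2, Z=2) weight 1/18
  (X=0, W=0, Y=2, Z=3) weight 1/18
  (X=0, W=1, Y=1, Z=2) weight 1/12
  (X=0, W=1, Y=1, Z=3) weight 1/12
  (X=1, W=0, Y=2, Z=2) weight 1/30
  (X=1, W=0, Y=2, Z=3) weight 1/30
  (X=1, W=1, Y=1, Z=2) weight 1/160
  (X=1, W=1, Y=1, Z=3) weight 1/160
Group by W:
  weight(W=0) = 8/45
  weight(W=1) = 43/240
Total weight = 8/45 + 43/240 = 257/720
P(W=0 | obs) = 8/45 / 257/720 = 128/257
P(W=1 | obs) = 43/240 / 257/720 = 129/257

P(W=0) = 128/257, P(W=1) = 129/257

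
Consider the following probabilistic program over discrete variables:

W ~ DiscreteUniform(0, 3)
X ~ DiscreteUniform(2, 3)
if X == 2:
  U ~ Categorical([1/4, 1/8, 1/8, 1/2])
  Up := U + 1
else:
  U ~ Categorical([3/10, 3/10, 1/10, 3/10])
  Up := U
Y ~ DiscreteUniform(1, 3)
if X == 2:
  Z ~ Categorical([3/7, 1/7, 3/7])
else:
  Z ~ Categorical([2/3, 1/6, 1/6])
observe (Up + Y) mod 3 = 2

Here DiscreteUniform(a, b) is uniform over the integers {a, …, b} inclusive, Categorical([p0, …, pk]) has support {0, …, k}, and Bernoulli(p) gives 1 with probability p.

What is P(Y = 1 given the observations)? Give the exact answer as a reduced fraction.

Enumerate traces; 96 have nonzero weight after conditioning:
  (W=0, X=2, U=0, Y=1, Z=0) weight 1/224
  (W=0, X=2, U=0, Y=1, Z=1) weight 1/672
  (W=0, X=2, U=0, Y=1, Z=2) weight 1/224
  (W=0, X=2, U=1, Y=3, Z=0) weight 1/448
  (W=0, X=2, U=1, Y=3, Z=1) weight 1/1344
  (W=0, X=2, U=1, Y=3, Z=2) weight 1/448
  (W=0, X=2, U=2, Y=2, Z=0) weight 1/448
  (W=0, X=2, U=2, Y=2, Z=1) weight 1/1344
  … 88 more
Group by Y:
  weight(Y=1) = 7/40
  weight(Y=2) = 29/240
  weight(Y=3) = 3/80
Total weight = 7/40 + 29/240 + 3/80 = 1/3
P(Y=1 | obs) = 7/40 / 1/3 = 21/40
P(Y=2 | obs) = 29/240 / 1/3 = 29/80
P(Y=3 | obs) = 3/80 / 1/3 = 9/80

P(Y = 1 | obs) = 21/40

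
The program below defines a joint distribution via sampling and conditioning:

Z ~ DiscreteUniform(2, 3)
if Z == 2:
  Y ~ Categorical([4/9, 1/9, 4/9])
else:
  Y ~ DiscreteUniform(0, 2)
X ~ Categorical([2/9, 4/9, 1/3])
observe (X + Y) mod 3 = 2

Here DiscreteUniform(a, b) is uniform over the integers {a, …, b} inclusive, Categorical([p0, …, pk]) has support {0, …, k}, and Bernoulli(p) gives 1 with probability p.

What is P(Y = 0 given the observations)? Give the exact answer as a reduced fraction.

Enumerate traces; 6 have nonzero weight after conditioning:
  (Z=2, Y=0, X=2) weight 2/27
  (Z=2, Y=1, X=1) weight 2/81
  (Z=2, Y=2, X=0) weight 4/81
  (Z=3, Y=0, X=2) weight 1/18
  (Z=3, Y=1, X=1) weight 2/27
  (Z=3, Y=2, X=0) weight 1/27
Group by Y:
  weight(Y=0) = 7/54
  weight(Y=1) = 8/81
  weight(Y=2) = 7/81
Total weight = 7/54 + 8/81 + 7/81 = 17/54
P(Y=0 | obs) = 7/54 / 17/54 = 7/17
P(Y=1 | obs) = 8/81 / 17/54 = 16/51
P(Y=2 | obs) = 7/81 / 17/54 = 14/51

P(Y = 0 | obs) = 7/17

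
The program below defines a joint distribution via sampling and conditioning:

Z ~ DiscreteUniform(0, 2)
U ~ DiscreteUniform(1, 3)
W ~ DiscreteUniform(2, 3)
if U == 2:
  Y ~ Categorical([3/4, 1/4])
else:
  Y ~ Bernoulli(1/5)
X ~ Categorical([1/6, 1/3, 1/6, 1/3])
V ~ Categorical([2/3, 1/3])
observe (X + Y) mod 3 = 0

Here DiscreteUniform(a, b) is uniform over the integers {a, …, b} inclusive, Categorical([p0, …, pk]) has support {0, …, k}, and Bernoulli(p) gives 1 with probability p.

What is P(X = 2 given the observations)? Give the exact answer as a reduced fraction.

Enumerate traces; 108 have nonzero weight after conditioning:
  (Z=0, U=1, W=2, Y=0, X=0, V=0) weight 2/405
  (Z=0, U=1, W=2, Y=0, X=0, V=1) weight 1/405
  (Z=0, U=1, W=2, Y=0, X=3, V=0) weight 4/405
  (Z=0, U=1, W=2, Y=0, X=3, V=1) weight 2/405
  (Z=0, U=1, W=2, Y=1, X=2, V=0) weight 1/810
  (Z=0, U=1, W=2, Y=1, X=2, V=1) weight 1/1620
  (Z=0, U=1, W=3, Y=0, X=0, V=0) weight 2/405
  (Z=0, U=1, W=3, Y=0, X=0, V=1) weight 1/405
  … 100 more
Group by X:
  weight(X=0) = 47/360
  weight(X=2) = 13/360
  weight(X=3) = 47/180
Total weight = 47/360 + 13/360 + 47/180 = 77/180
P(X=0 | obs) = 47/360 / 77/180 = 47/154
P(X=2 | obs) = 13/360 / 77/180 = 13/154
P(X=3 | obs) = 47/180 / 77/180 = 47/77

P(X = 2 | obs) = 13/154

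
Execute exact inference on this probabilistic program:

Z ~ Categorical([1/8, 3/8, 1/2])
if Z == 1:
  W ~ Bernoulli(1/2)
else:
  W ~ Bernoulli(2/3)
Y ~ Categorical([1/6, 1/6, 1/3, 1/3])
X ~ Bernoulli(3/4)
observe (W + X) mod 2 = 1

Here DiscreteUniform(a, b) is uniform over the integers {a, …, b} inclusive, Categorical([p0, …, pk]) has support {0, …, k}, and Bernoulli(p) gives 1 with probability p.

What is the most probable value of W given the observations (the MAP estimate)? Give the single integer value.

argmax_v P(W = v | obs) = 0

Enumerate traces; 24 have nonzero weight after conditioning:
  (Z=0, W=0, Y=0, X=1) weight 1/192
  (Z=0, W=0, Y=1, X=1) weight 1/192
  (Z=0, W=0, Y=2, X=1) weight 1/96
  (Z=0, W=0, Y=3, X=1) weight 1/96
  (Z=0, W=1, Y=0, X=0) weight 1/288
  (Z=0, W=1, Y=1, X=0) weight 1/288
  (Z=0, W=1, Y=2, X=0) weight 1/144
  (Z=0, W=1, Y=3, X=0) weight 1/144
  … 16 more
Group by W:
  weight(W=0) = 19/64
  weight(W=1) = 29/192
Total weight = 19/64 + 29/192 = 43/96
P(W=0 | obs) = 19/64 / 43/96 = 57/86
P(W=1 | obs) = 29/192 / 43/96 = 29/86
argmax = 0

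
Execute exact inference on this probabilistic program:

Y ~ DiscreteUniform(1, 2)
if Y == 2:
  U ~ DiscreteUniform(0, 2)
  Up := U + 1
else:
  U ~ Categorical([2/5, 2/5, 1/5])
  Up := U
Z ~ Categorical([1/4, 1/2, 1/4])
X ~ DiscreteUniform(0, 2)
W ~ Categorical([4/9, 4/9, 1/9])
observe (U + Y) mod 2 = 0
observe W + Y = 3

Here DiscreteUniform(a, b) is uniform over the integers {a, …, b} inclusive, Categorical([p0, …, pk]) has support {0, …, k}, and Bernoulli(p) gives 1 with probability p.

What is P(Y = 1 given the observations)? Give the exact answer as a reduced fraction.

P(Y = 1 | obs) = 3/23

Enumerate traces; 27 have nonzero weight after conditioning:
  (Y=1, U=1, Z=0, X=0, W=2) weight 1/540
  (Y=1, U=1, Z=0, X=1, W=2) weight 1/540
  (Y=1, U=1, Z=0, X=2, W=2) weight 1/540
  (Y=1, U=1, Z=1, X=0, W=2) weight 1/270
  (Y=1, U=1, Z=1, X=1, W=2) weight 1/270
  (Y=1, U=1, Z=1, X=2, W=2) weight 1/270
  (Y=1, U=1, Z=2, X=0, W=2) weight 1/540
  (Y=1, U=1, Z=2, X=1, W=2) weight 1/540
  (Y=2, U=0, Z=0, X=0, W=1) weight 1/162
  … 18 more
Group by Y:
  weight(Y=1) = 1/45
  weight(Y=2) = 4/27
Total weight = 1/45 + 4/27 = 23/135
P(Y=1 | obs) = 1/45 / 23/135 = 3/23
P(Y=2 | obs) = 4/27 / 23/135 = 20/23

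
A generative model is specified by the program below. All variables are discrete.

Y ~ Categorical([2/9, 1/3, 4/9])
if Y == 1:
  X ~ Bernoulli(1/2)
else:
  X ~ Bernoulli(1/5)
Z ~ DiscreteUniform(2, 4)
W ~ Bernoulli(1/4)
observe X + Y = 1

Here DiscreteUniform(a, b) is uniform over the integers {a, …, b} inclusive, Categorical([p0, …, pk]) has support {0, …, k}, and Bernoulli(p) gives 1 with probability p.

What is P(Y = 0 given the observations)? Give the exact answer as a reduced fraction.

P(Y = 0 | obs) = 4/19

Enumerate traces; 12 have nonzero weight after conditioning:
  (Y=0, X=1, Z=2, W=0) weight 1/90
  (Y=0, X=1, Z=2, W=1) weight 1/270
  (Y=0, X=1, Z=3, W=0) weight 1/90
  (Y=0, X=1, Z=3, W=1) weight 1/270
  (Y=0, X=1, Z=4, W=0) weight 1/90
  (Y=0, X=1, Z=4, W=1) weight 1/270
  (Y=1, X=0, Z=2, W=0) weight 1/24
  (Y=1, X=0, Z=2, W=1) weight 1/72
  … 4 more
Group by Y:
  weight(Y=0) = 2/45
  weight(Y=1) = 1/6
Total weight = 2/45 + 1/6 = 19/90
P(Y=0 | obs) = 2/45 / 19/90 = 4/19
P(Y=1 | obs) = 1/6 / 19/90 = 15/19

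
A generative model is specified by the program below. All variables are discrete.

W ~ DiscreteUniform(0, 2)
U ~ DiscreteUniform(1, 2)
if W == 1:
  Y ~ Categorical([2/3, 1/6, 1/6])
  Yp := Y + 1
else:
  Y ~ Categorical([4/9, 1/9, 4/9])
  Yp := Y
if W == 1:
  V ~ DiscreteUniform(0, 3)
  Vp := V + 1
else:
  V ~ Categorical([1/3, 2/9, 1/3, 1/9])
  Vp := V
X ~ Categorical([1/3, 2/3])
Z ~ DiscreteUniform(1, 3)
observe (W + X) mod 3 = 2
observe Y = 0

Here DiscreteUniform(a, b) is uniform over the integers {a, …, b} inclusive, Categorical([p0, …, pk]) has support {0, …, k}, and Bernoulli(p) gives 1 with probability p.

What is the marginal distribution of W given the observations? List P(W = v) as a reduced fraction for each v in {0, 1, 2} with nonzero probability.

P(W=1) = 3/4, P(W=2) = 1/4

Enumerate traces; 48 have nonzero weight after conditioning:
  (W=1, U=1, Y=0, V=0, X=1, Z=1) weight 1/162
  (W=1, U=1, Y=0, V=0, X=1, Z=2) weight 1/162
  (W=1, U=1, Y=0, V=0, X=1, Z=3) weight 1/162
  (W=1, U=1, Y=0, V=1, X=1, Z=1) weight 1/162
  (W=1, U=1, Y=0, V=1, X=1, Z=2) weight 1/162
  (W=1, U=1, Y=0, V=1, X=1, Z=3) weight 1/162
  (W=1, U=1, Y=0, V=2, X=1, Z=1) weight 1/162
  (W=1, U=1, Y=0, V=2, X=1, Z=2) weight 1/162
  (W=2, U=1, Y=0, V=0, X=0, Z=1) weight 2/729
  … 39 more
Group by W:
  weight(W=1) = 4/27
  weight(W=2) = 4/81
Total weight = 4/27 + 4/81 = 16/81
P(W=1 | obs) = 4/27 / 16/81 = 3/4
P(W=2 | obs) = 4/81 / 16/81 = 1/4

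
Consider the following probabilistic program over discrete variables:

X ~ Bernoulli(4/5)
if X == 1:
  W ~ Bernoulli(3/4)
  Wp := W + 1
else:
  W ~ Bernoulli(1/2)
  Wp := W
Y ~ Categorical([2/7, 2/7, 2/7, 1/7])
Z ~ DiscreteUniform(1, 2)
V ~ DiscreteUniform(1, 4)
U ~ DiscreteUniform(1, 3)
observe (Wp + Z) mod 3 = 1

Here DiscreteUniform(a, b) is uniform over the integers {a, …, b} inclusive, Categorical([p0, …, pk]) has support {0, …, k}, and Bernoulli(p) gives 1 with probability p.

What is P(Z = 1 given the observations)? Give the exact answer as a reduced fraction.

P(Z = 1 | obs) = 1/7

Enumerate traces; 96 have nonzero weight after conditioning:
  (X=0, W=0, Y=0, Z=1, V=1, U=1) weight 1/840
  (X=0, W=0, Y=0, Z=1, V=1, U=2) weight 1/840
  (X=0, W=0, Y=0, Z=1, V=1, U=3) weight 1/840
  (X=0, W=0, Y=0, Z=1, V=2, U=1) weight 1/840
  (X=0, W=0, Y=0, Z=1, V=2, U=2) weight 1/840
  (X=0, W=0, Y=0, Z=1, V=2, U=3) weight 1/840
  (X=0, W=0, Y=0, Z=1, V=3, U=1) weight 1/840
  (X=0, W=0, Y=0, Z=1, V=3, U=2) weight 1/840
  (X=1, W=1, Y=0, Z=2, V=1, U=1) weight 1/140
  … 87 more
Group by Z:
  weight(Z=1) = 1/20
  weight(Z=2) = 3/10
Total weight = 1/20 + 3/10 = 7/20
P(Z=1 | obs) = 1/20 / 7/20 = 1/7
P(Z=2 | obs) = 3/10 / 7/20 = 6/7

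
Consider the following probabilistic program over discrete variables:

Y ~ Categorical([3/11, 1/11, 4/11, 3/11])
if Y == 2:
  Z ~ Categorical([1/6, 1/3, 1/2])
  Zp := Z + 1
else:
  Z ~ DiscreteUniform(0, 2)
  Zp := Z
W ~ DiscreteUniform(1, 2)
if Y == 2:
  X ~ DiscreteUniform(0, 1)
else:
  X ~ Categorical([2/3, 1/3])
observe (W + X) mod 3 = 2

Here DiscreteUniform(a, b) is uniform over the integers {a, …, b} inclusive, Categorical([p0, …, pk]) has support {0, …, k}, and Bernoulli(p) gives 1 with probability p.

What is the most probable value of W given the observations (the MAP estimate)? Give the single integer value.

argmax_v P(W = v | obs) = 2

Enumerate traces; 24 have nonzero weight after conditioning:
  (Y=0, Z=0, W=1, X=1) weight 1/66
  (Y=0, Z=0, W=2, X=0) weight 1/33
  (Y=0, Z=1, W=1, X=1) weight 1/66
  (Y=0, Z=1, W=2, X=0) weight 1/33
  (Y=0, Z=2, W=1, X=1) weight 1/66
  (Y=0, Z=2, W=2, X=0) weight 1/33
  (Y=1, Z=0, W=1, X=1) weight 1/198
  (Y=1, Z=0, W=2, X=0) weight 1/99
  … 16 more
Group by W:
  weight(W=1) = 13/66
  weight(W=2) = 10/33
Total weight = 13/66 + 10/33 = 1/2
P(W=1 | obs) = 13/66 / 1/2 = 13/33
P(W=2 | obs) = 10/33 / 1/2 = 20/33
argmax = 2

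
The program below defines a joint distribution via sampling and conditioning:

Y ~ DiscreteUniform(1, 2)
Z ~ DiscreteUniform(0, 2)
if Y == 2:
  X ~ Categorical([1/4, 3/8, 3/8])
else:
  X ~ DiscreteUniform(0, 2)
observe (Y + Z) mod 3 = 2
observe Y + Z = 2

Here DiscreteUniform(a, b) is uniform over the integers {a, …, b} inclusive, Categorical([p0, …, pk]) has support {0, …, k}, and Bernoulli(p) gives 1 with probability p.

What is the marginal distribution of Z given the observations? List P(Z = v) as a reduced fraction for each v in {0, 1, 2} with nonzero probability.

Enumerate traces; 6 have nonzero weight after conditioning:
  (Y=1, Z=1, X=0) weight 1/18
  (Y=1, Z=1, X=1) weight 1/18
  (Y=1, Z=1, X=2) weight 1/18
  (Y=2, Z=0, X=0) weight 1/24
  (Y=2, Z=0, X=1) weight 1/16
  (Y=2, Z=0, X=2) weight 1/16
Group by Z:
  weight(Z=0) = 1/6
  weight(Z=1) = 1/6
Total weight = 1/6 + 1/6 = 1/3
P(Z=0 | obs) = 1/6 / 1/3 = 1/2
P(Z=1 | obs) = 1/6 / 1/3 = 1/2

P(Z=0) = 1/2, P(Z=1) = 1/2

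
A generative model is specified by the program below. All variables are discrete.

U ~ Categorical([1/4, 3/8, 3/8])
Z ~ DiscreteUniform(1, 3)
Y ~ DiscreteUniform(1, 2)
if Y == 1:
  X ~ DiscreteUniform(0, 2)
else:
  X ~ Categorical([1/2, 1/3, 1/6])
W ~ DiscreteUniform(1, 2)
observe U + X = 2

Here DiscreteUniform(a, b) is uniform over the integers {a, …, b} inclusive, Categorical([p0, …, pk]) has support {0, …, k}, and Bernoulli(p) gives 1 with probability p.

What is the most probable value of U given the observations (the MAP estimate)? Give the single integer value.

argmax_v P(U = v | obs) = 2

Enumerate traces; 36 have nonzero weight after conditioning:
  (U=0, Z=1, Y=1, X=2, W=1) weight 1/144
  (U=0, Z=1, Y=1, X=2, W=2) weight 1/144
  (U=0, Z=1, Y=2, X=2, W=1) weight 1/288
  (U=0, Z=1, Y=2, X=2, W=2) weight 1/288
  (U=0, Z=2, Y=1, X=2, W=1) weight 1/144
  (U=0, Z=2, Y=1, X=2, W=2) weight 1/144
  (U=0, Z=2, Y=2, X=2, W=1) weight 1/288
  (U=0, Z=2, Y=2, X=2, W=2) weight 1/288
  (U=1, Z=1, Y=1, X=1, W=1) weight 1/96
  (U=2, Z=1, Y=1, X=0, W=1) weight 1/96
  … 26 more
Group by U:
  weight(U=0) = 1/16
  weight(U=1) = 1/8
  weight(U=2) = 5/32
Total weight = 1/16 + 1/8 + 5/32 = 11/32
P(U=0 | obs) = 1/16 / 11/32 = 2/11
P(U=1 | obs) = 1/8 / 11/32 = 4/11
P(U=2 | obs) = 5/32 / 11/32 = 5/11
argmax = 2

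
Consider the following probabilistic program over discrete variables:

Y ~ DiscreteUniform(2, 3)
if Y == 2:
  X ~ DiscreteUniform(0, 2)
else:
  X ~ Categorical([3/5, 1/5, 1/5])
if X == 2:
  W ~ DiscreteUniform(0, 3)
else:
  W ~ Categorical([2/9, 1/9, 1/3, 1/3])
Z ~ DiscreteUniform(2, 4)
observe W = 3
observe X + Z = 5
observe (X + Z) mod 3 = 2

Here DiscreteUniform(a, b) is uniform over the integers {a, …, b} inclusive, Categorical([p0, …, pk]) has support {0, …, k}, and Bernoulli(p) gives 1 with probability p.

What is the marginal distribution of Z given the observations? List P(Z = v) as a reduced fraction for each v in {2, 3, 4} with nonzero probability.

Enumerate traces; 4 have nonzero weight after conditioning:
  (Y=2, X=1, W=3, Z=4) weight 1/54
  (Y=2, X=2, W=3, Z=3) weight 1/72
  (Y=3, X=1, W=3, Z=4) weight 1/90
  (Y=3, X=2, W=3, Z=3) weight 1/120
Group by Z:
  weight(Z=3) = 1/45
  weight(Z=4) = 4/135
Total weight = 1/45 + 4/135 = 7/135
P(Z=3 | obs) = 1/45 / 7/135 = 3/7
P(Z=4 | obs) = 4/135 / 7/135 = 4/7

P(Z=3) = 3/7, P(Z=4) = 4/7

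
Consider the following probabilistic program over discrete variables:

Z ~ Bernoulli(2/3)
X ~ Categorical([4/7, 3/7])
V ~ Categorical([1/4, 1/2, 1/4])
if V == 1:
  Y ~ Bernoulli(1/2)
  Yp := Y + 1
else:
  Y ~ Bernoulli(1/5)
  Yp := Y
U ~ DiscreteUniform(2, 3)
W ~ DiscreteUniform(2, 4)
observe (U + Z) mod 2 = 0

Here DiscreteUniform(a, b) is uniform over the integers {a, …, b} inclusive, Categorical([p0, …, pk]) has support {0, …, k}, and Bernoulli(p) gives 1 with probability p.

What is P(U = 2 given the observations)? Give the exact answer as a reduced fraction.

P(U = 2 | obs) = 1/3

Enumerate traces; 72 have nonzero weight after conditioning:
  (Z=0, X=0, V=0, Y=0, U=2, W=2) weight 2/315
  (Z=0, X=0, V=0, Y=0, U=2, W=3) weight 2/315
  (Z=0, X=0, V=0, Y=0, U=2, W=4) weight 2/315
  (Z=0, X=0, V=0, Y=1, U=2, W=2) weight 1/630
  (Z=0, X=0, V=0, Y=1, U=2, W=3) weight 1/630
  (Z=0, X=0, V=0, Y=1, U=2, W=4) weight 1/630
  (Z=0, X=0, V=1, Y=0, U=2, W=2) weight 1/126
  (Z=0, X=0, V=1, Y=0, U=2, W=3) weight 1/126
  (Z=1, X=0, V=0, Y=0, U=3, W=2) weight 4/315
  … 63 more
Group by U:
  weight(U=2) = 1/6
  weight(U=3) = 1/3
Total weight = 1/6 + 1/3 = 1/2
P(U=2 | obs) = 1/6 / 1/2 = 1/3
P(U=3 | obs) = 1/3 / 1/2 = 2/3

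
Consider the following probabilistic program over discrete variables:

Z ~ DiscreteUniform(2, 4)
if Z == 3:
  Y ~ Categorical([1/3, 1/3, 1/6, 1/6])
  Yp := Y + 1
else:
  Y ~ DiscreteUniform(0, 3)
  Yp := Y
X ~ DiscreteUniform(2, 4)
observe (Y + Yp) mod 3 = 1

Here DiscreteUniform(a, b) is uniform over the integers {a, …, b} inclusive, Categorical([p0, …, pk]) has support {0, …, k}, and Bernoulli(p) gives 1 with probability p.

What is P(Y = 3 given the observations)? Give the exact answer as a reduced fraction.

Enumerate traces; 12 have nonzero weight after conditioning:
  (Z=2, Y=2, X=2) weight 1/36
  (Z=2, Y=2, X=3) weight 1/36
  (Z=2, Y=2, X=4) weight 1/36
  (Z=3, Y=0, X=2) weight 1/27
  (Z=3, Y=0, X=3) weight 1/27
  (Z=3, Y=0, X=4) weight 1/27
  (Z=3, Y=3, X=2) weight 1/54
  (Z=3, Y=3, X=3) weight 1/54
  … 4 more
Group by Y:
  weight(Y=0) = 1/9
  weight(Y=2) = 1/6
  weight(Y=3) = 1/18
Total weight = 1/9 + 1/6 + 1/18 = 1/3
P(Y=0 | obs) = 1/9 / 1/3 = 1/3
P(Y=2 | obs) = 1/6 / 1/3 = 1/2
P(Y=3 | obs) = 1/18 / 1/3 = 1/6

P(Y = 3 | obs) = 1/6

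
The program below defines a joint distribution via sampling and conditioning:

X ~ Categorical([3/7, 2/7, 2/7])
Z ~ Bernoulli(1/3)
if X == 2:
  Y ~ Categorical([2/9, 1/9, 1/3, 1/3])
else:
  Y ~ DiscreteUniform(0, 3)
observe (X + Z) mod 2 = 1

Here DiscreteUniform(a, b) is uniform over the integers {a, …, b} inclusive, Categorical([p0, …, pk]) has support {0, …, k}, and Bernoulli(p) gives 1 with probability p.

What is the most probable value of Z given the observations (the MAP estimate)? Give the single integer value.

Enumerate traces; 12 have nonzero weight after conditioning:
  (X=0, Z=1, Y=0) weight 1/28
  (X=0, Z=1, Y=1) weight 1/28
  (X=0, Z=1, Y=2) weight 1/28
  (X=0, Z=1, Y=3) weight 1/28
  (X=1, Z=0, Y=0) weight 1/21
  (X=1, Z=0, Y=1) weight 1/21
  (X=1, Z=0, Y=2) weight 1/21
  (X=1, Z=0, Y=3) weight 1/21
  … 4 more
Group by Z:
  weight(Z=0) = 4/21
  weight(Z=1) = 5/21
Total weight = 4/21 + 5/21 = 3/7
P(Z=0 | obs) = 4/21 / 3/7 = 4/9
P(Z=1 | obs) = 5/21 / 3/7 = 5/9
argmax = 1

argmax_v P(Z = v | obs) = 1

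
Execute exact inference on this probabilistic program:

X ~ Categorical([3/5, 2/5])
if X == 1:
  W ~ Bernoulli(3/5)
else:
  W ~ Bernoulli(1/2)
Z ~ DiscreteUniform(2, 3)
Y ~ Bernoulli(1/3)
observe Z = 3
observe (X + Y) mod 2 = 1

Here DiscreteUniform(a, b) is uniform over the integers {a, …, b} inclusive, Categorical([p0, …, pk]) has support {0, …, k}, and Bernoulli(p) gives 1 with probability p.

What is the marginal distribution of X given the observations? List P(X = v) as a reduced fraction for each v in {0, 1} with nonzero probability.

P(X=0) = 3/7, P(X=1) = 4/7

Enumerate traces; 4 have nonzero weight after conditioning:
  (X=0, W=0, Z=3, Y=1) weight 1/20
  (X=0, W=1, Z=3, Y=1) weight 1/20
  (X=1, W=0, Z=3, Y=0) weight 4/75
  (X=1, W=1, Z=3, Y=0) weight 2/25
Group by X:
  weight(X=0) = 1/10
  weight(X=1) = 2/15
Total weight = 1/10 + 2/15 = 7/30
P(X=0 | obs) = 1/10 / 7/30 = 3/7
P(X=1 | obs) = 2/15 / 7/30 = 4/7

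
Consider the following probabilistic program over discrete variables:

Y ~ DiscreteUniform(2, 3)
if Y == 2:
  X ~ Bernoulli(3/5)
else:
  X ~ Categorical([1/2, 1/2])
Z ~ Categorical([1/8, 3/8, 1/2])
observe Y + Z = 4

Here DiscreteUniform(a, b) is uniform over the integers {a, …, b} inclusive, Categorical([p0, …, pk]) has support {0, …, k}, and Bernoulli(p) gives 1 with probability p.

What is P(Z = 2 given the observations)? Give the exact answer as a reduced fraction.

Enumerate traces; 4 have nonzero weight after conditioning:
  (Y=2, X=0, Z=2) weight 1/10
  (Y=2, X=1, Z=2) weight 3/20
  (Y=3, X=0, Z=1) weight 3/32
  (Y=3, X=1, Z=1) weight 3/32
Group by Z:
  weight(Z=1) = 3/16
  weight(Z=2) = 1/4
Total weight = 3/16 + 1/4 = 7/16
P(Z=1 | obs) = 3/16 / 7/16 = 3/7
P(Z=2 | obs) = 1/4 / 7/16 = 4/7

P(Z = 2 | obs) = 4/7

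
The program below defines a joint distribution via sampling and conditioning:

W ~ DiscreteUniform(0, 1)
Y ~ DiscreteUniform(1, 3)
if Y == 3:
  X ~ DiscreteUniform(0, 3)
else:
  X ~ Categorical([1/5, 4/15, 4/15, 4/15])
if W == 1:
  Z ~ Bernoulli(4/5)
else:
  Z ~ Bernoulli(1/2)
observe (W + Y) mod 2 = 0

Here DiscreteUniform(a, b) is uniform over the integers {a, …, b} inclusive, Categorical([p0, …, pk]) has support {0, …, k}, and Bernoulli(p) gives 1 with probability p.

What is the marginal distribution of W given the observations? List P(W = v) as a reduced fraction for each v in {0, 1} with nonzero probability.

P(W=0) = 1/3, P(W=1) = 2/3

Enumerate traces; 24 have nonzero weight after conditioning:
  (W=0, Y=2, X=0, Z=0) weight 1/60
  (W=0, Y=2, X=0, Z=1) weight 1/60
  (W=0, Y=2, X=1, Z=0) weight 1/45
  (W=0, Y=2, X=1, Z=1) weight 1/45
  (W=0, Y=2, X=2, Z=0) weight 1/45
  (W=0, Y=2, X=2, Z=1) weight 1/45
  (W=0, Y=2, X=3, Z=0) weight 1/45
  (W=0, Y=2, X=3, Z=1) weight 1/45
  (W=1, Y=1, X=0, Z=0) weight 1/150
  … 15 more
Group by W:
  weight(W=0) = 1/6
  weight(W=1) = 1/3
Total weight = 1/6 + 1/3 = 1/2
P(W=0 | obs) = 1/6 / 1/2 = 1/3
P(W=1 | obs) = 1/3 / 1/2 = 2/3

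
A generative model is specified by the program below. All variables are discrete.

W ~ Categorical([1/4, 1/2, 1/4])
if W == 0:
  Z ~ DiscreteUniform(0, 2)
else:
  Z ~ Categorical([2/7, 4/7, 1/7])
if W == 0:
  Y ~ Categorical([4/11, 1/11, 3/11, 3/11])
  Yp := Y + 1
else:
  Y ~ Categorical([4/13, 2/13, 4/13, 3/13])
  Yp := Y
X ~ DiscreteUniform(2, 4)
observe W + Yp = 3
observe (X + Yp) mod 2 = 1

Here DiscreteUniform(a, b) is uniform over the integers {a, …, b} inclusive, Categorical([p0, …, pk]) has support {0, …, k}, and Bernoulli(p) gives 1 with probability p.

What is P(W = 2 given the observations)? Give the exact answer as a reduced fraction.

P(W = 2 | obs) = 22/105

Enumerate traces; 15 have nonzero weight after conditioning:
  (W=0, Z=0, Y=2, X=2) weight 1/132
  (W=0, Z=0, Y=2, X=4) weight 1/132
  (W=0, Z=1, Y=2, X=2) weight 1/132
  (W=0, Z=1, Y=2, X=4) weight 1/132
  (W=0, Z=2, Y=2, X=2) weight 1/132
  (W=0, Z=2, Y=2, X=4) weight 1/132
  (W=1, Z=0, Y=2, X=3) weight 4/273
  (W=1, Z=1, Y=2, X=3) weight 8/273
  (W=2, Z=0, Y=1, X=2) weight 1/273
  … 6 more
Group by W:
  weight(W=0) = 1/22
  weight(W=1) = 2/39
  weight(W=2) = 1/39
Total weight = 1/22 + 2/39 + 1/39 = 35/286
P(W=0 | obs) = 1/22 / 35/286 = 13/35
P(W=1 | obs) = 2/39 / 35/286 = 44/105
P(W=2 | obs) = 1/39 / 35/286 = 22/105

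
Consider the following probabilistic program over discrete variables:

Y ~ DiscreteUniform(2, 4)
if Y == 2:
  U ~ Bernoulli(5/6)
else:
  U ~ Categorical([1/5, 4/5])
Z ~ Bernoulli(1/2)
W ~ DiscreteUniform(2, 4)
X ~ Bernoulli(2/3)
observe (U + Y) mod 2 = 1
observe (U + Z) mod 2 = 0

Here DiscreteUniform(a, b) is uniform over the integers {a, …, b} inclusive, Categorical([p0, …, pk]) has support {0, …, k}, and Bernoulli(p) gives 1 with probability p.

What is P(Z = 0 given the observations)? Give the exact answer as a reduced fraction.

P(Z = 0 | obs) = 6/55

Enumerate traces; 18 have nonzero weight after conditioning:
  (Y=2, U=1, Z=1, W=2, X=0) weight 5/324
  (Y=2, U=1, Z=1, W=2, X=1) weight 5/162
  (Y=2, U=1, Z=1, W=3, X=0) weight 5/324
  (Y=2, U=1, Z=1, W=3, X=1) weight 5/162
  (Y=2, U=1, Z=1, W=4, X=0) weight 5/324
  (Y=2, U=1, Z=1, W=4, X=1) weight 5/162
  (Y=3, U=0, Z=0, W=2, X=0) weight 1/270
  (Y=3, U=0, Z=0, W=2, X=1) weight 1/135
  … 10 more
Group by Z:
  weight(Z=0) = 1/30
  weight(Z=1) = 49/180
Total weight = 1/30 + 49/180 = 11/36
P(Z=0 | obs) = 1/30 / 11/36 = 6/55
P(Z=1 | obs) = 49/180 / 11/36 = 49/55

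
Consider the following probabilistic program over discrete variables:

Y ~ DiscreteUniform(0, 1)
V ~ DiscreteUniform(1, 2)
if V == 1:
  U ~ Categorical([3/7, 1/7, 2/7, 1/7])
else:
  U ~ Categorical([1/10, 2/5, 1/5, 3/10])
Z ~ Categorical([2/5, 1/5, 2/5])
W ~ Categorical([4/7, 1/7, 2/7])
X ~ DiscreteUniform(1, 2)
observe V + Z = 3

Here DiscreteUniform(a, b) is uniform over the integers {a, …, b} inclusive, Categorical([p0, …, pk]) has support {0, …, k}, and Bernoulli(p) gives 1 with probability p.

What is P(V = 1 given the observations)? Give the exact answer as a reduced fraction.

Enumerate traces; 96 have nonzero weight after conditioning:
  (Y=0, V=1, U=0, Z=2, W=0, X=1) weight 3/245
  (Y=0, V=1, U=0, Z=2, W=0, X=2) weight 3/245
  (Y=0, V=1, U=0, Z=2, W=1, X=1) weight 3/980
  (Y=0, V=1, U=0, Z=2, W=1, X=2) weight 3/980
  (Y=0, V=1, U=0, Z=2, W=2, X=1) weight 3/490
  (Y=0, V=1, U=0, Z=2, W=2, X=2) weight 3/490
  (Y=0, V=1, U=1, Z=2, W=0, X=1) weight 1/245
  (Y=0, V=1, U=1, Z=2, W=0, X=2) weight 1/245
  (Y=0, V=2, U=0, Z=1, W=0, X=1) weight 1/700
  … 87 more
Group by V:
  weight(V=1) = 1/5
  weight(V=2) = 1/10
Total weight = 1/5 + 1/10 = 3/10
P(V=1 | obs) = 1/5 / 3/10 = 2/3
P(V=2 | obs) = 1/10 / 3/10 = 1/3

P(V = 1 | obs) = 2/3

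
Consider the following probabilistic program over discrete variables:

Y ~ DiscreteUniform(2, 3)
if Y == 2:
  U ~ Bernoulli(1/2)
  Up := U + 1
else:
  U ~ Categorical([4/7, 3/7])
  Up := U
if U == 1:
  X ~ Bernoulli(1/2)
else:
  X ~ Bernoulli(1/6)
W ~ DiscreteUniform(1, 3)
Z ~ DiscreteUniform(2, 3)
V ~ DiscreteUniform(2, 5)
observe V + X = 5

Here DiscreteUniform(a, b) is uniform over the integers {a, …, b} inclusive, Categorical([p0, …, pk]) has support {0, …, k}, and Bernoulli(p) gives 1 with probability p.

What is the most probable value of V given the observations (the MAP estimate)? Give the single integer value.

argmax_v P(V = v | obs) = 5

Enumerate traces; 48 have nonzero weight after conditioning:
  (Y=2, U=0, X=0, W=1, Z=2, V=5) weight 5/576
  (Y=2, U=0, X=0, W=1, Z=3, V=5) weight 5/576
  (Y=2, U=0, X=0, W=2, Z=2, V=5) weight 5/576
  (Y=2, U=0, X=0, W=2, Z=3, V=5) weight 5/576
  (Y=2, U=0, X=0, W=3, Z=2, V=5) weight 5/576
  (Y=2, U=0, X=0, W=3, Z=3, V=5) weight 5/576
  (Y=2, U=0, X=1, W=1, Z=2, V=4) weight 1/576
  (Y=2, U=0, X=1, W=1, Z=3, V=4) weight 1/576
  … 40 more
Group by V:
  weight(V=4) = 9/112
  weight(V=5) = 19/112
Total weight = 9/112 + 19/112 = 1/4
P(V=4 | obs) = 9/112 / 1/4 = 9/28
P(V=5 | obs) = 19/112 / 1/4 = 19/28
argmax = 5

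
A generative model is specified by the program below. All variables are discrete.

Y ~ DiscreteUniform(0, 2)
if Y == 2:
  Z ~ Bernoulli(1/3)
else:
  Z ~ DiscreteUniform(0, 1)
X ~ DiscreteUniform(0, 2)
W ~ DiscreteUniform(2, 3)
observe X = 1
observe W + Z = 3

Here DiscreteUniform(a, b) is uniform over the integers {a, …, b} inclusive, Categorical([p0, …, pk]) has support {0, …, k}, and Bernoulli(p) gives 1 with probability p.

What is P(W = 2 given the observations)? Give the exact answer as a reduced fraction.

P(W = 2 | obs) = 4/9

Enumerate traces; 6 have nonzero weight after conditioning:
  (Y=0, Z=0, X=1, W=3) weight 1/36
  (Y=0, Z=1, X=1, W=2) weight 1/36
  (Y=1, Z=0, X=1, W=3) weight 1/36
  (Y=1, Z=1, X=1, W=2) weight 1/36
  (Y=2, Z=0, X=1, W=3) weight 1/27
  (Y=2, Z=1, X=1, W=2) weight 1/54
Group by W:
  weight(W=2) = 2/27
  weight(W=3) = 5/54
Total weight = 2/27 + 5/54 = 1/6
P(W=2 | obs) = 2/27 / 1/6 = 4/9
P(W=3 | obs) = 5/54 / 1/6 = 5/9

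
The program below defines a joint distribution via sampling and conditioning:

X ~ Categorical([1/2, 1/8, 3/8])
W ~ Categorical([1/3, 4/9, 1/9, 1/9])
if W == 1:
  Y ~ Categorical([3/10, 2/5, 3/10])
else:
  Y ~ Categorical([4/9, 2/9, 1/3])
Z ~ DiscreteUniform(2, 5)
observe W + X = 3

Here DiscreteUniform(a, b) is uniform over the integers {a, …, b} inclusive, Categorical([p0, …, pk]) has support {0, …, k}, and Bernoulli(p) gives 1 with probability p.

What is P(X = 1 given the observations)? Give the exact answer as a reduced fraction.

P(X = 1 | obs) = 1/17

Enumerate traces; 36 have nonzero weight after conditioning:
  (X=0, W=3, Y=0, Z=2) weight 1/162
  (X=0, W=3, Y=0, Z=3) weight 1/162
  (X=0, W=3, Y=0, Z=4) weight 1/162
  (X=0, W=3, Y=0, Z=5) weight 1/162
  (X=0, W=3, Y=1, Z=2) weight 1/324
  (X=0, W=3, Y=1, Z=3) weight 1/324
  (X=0, W=3, Y=1, Z=4) weight 1/324
  (X=0, W=3, Y=1, Z=5) weight 1/324
  (X=1, W=2, Y=0, Z=2) weight 1/648
  (X=2, W=1, Y=0, Z=2) weight 1/80
  … 26 more
Group by X:
  weight(X=0) = 1/18
  weight(X=1) = 1/72
  weight(X=2) = 1/6
Total weight = 1/18 + 1/72 + 1/6 = 17/72
P(X=0 | obs) = 1/18 / 17/72 = 4/17
P(X=1 | obs) = 1/72 / 17/72 = 1/17
P(X=2 | obs) = 1/6 / 17/72 = 12/17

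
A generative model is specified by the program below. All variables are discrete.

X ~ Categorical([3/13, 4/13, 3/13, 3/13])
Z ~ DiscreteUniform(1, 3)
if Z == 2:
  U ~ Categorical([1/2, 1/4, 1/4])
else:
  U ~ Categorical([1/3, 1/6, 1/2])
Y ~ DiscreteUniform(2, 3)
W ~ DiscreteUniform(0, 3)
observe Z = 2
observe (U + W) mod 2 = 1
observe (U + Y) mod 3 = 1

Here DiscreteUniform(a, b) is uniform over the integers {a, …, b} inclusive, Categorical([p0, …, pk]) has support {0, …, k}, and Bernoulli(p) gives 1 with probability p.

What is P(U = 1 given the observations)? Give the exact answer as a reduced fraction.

Enumerate traces; 16 have nonzero weight after conditioning:
  (X=0, Z=2, U=1, Y=3, W=0) weight 1/416
  (X=0, Z=2, U=1, Y=3, W=2) weight 1/416
  (X=0, Z=2, U=2, Y=2, W=1) weight 1/416
  (X=0, Z=2, U=2, Y=2, W=3) weight 1/416
  (X=1, Z=2, U=1, Y=3, W=0) weight 1/312
  (X=1, Z=2, U=1, Y=3, W=2) weight 1/312
  (X=1, Z=2, U=2, Y=2, W=1) weight 1/312
  (X=1, Z=2, U=2, Y=2, W=3) weight 1/312
  … 8 more
Group by U:
  weight(U=1) = 1/48
  weight(U=2) = 1/48
Total weight = 1/48 + 1/48 = 1/24
P(U=1 | obs) = 1/48 / 1/24 = 1/2
P(U=2 | obs) = 1/48 / 1/24 = 1/2

P(U = 1 | obs) = 1/2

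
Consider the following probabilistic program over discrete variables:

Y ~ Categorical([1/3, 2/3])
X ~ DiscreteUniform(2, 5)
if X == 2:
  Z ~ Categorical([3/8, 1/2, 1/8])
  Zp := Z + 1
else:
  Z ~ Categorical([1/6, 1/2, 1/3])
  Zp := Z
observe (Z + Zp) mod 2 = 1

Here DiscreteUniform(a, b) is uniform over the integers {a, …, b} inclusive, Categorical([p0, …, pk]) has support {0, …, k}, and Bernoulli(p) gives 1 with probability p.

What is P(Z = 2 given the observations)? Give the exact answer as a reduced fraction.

Enumerate traces; 6 have nonzero weight after conditioning:
  (Y=0, X=2, Z=0) weight 1/32
  (Y=0, X=2, Z=1) weight 1/24
  (Y=0, X=2, Z=2) weight 1/96
  (Y=1, X=2, Z=0) weight 1/16
  (Y=1, X=2, Z=1) weight 1/12
  (Y=1, X=2, Z=2) weight 1/48
Group by Z:
  weight(Z=0) = 3/32
  weight(Z=1) = 1/8
  weight(Z=2) = 1/32
Total weight = 3/32 + 1/8 + 1/32 = 1/4
P(Z=0 | obs) = 3/32 / 1/4 = 3/8
P(Z=1 | obs) = 1/8 / 1/4 = 1/2
P(Z=2 | obs) = 1/32 / 1/4 = 1/8

P(Z = 2 | obs) = 1/8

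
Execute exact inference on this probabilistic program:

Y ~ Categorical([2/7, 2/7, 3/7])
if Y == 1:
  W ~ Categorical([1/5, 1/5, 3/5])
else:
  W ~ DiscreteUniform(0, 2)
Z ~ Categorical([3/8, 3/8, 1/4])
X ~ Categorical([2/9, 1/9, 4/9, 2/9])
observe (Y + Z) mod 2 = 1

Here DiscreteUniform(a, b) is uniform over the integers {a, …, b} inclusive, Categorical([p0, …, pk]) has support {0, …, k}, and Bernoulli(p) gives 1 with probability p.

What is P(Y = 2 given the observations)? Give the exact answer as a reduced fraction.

P(Y = 2 | obs) = 9/25

Enumerate traces; 48 have nonzero weight after conditioning:
  (Y=0, W=0, Z=1, X=0) weight 1/126
  (Y=0, W=0, Z=1, X=1) weight 1/252
  (Y=0, W=0, Z=1, X=2) weight 1/63
  (Y=0, W=0, Z=1, X=3) weight 1/126
  (Y=0, W=1, Z=1, X=0) weight 1/126
  (Y=0, W=1, Z=1, X=1) weight 1/252
  (Y=0, W=1, Z=1, X=2) weight 1/63
  (Y=0, W=1, Z=1, X=3) weight 1/126
  (Y=1, W=0, Z=0, X=0) weight 1/210
  (Y=2, W=0, Z=1, X=0) weight 1/84
  … 38 more
Group by Y:
  weight(Y=0) = 3/28
  weight(Y=1) = 5/28
  weight(Y=2) = 9/56
Total weight = 3/28 + 5/28 + 9/56 = 25/56
P(Y=0 | obs) = 3/28 / 25/56 = 6/25
P(Y=1 | obs) = 5/28 / 25/56 = 2/5
P(Y=2 | obs) = 9/56 / 25/56 = 9/25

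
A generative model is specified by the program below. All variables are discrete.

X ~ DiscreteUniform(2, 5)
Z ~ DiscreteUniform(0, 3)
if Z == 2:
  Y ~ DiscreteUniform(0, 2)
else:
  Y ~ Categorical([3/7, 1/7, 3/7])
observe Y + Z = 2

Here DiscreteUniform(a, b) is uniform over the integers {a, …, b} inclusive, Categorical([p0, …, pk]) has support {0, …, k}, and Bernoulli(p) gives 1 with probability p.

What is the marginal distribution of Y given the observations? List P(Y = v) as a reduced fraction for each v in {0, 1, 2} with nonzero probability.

Enumerate traces; 12 have nonzero weight after conditioning:
  (X=2, Z=0, Y=2) weight 3/112
  (X=2, Z=1, Y=1) weight 1/112
  (X=2, Z=2, Y=0) weight 1/48
  (X=3, Z=0, Y=2) weight 3/112
  (X=3, Z=1, Y=1) weight 1/112
  (X=3, Z=2, Y=0) weight 1/48
  (X=4, Z=0, Y=2) weight 3/112
  (X=4, Z=1, Y=1) weight 1/112
  … 4 more
Group by Y:
  weight(Y=0) = 1/12
  weight(Y=1) = 1/28
  weight(Y=2) = 3/28
Total weight = 1/12 + 1/28 + 3/28 = 19/84
P(Y=0 | obs) = 1/12 / 19/84 = 7/19
P(Y=1 | obs) = 1/28 / 19/84 = 3/19
P(Y=2 | obs) = 3/28 / 19/84 = 9/19

P(Y=0) = 7/19, P(Y=1) = 3/19, P(Y=2) = 9/19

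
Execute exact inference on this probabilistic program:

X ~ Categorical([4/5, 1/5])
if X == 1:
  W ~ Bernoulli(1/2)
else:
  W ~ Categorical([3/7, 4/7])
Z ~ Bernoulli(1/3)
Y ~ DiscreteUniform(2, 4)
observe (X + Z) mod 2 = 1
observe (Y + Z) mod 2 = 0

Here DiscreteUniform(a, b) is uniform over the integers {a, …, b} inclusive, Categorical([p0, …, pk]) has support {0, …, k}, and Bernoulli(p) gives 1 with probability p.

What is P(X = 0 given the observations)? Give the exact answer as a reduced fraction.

P(X = 0 | obs) = 1/2

Enumerate traces; 6 have nonzero weight after conditioning:
  (X=0, W=0, Z=1, Y=3) weight 4/105
  (X=0, W=1, Z=1, Y=3) weight 16/315
  (X=1, W=0, Z=0, Y=2) weight 1/45
  (X=1, W=0, Z=0, Y=4) weight 1/45
  (X=1, W=1, Z=0, Y=2) weight 1/45
  (X=1, W=1, Z=0, Y=4) weight 1/45
Group by X:
  weight(X=0) = 4/45
  weight(X=1) = 4/45
Total weight = 4/45 + 4/45 = 8/45
P(X=0 | obs) = 4/45 / 8/45 = 1/2
P(X=1 | obs) = 4/45 / 8/45 = 1/2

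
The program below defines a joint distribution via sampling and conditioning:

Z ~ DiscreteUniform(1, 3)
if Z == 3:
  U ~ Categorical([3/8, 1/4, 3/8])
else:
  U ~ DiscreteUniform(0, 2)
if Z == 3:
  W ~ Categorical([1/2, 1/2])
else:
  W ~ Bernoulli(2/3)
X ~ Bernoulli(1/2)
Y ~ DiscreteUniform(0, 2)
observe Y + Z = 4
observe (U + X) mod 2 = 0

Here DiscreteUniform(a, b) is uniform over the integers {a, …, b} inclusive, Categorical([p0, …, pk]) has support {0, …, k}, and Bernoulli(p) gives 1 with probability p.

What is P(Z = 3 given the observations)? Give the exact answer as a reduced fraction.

Enumerate traces; 12 have nonzero weight after conditioning:
  (Z=2, U=0, W=0, X=0, Y=2) weight 1/162
  (Z=2, U=0, W=1, X=0, Y=2) weight 1/81
  (Z=2, U=1, W=0, X=1, Y=2) weight 1/162
  (Z=2, U=1, W=1, X=1, Y=2) weight 1/81
  (Z=2, U=2, W=0, X=0, Y=2) weight 1/162
  (Z=2, U=2, W=1, X=0, Y=2) weight 1/81
  (Z=3, U=0, W=0, X=0, Y=1) weight 1/96
  (Z=3, U=0, W=1, X=0, Y=1) weight 1/96
  … 4 more
Group by Z:
  weight(Z=2) = 1/18
  weight(Z=3) = 1/18
Total weight = 1/18 + 1/18 = 1/9
P(Z=2 | obs) = 1/18 / 1/9 = 1/2
P(Z=3 | obs) = 1/18 / 1/9 = 1/2

P(Z = 3 | obs) = 1/2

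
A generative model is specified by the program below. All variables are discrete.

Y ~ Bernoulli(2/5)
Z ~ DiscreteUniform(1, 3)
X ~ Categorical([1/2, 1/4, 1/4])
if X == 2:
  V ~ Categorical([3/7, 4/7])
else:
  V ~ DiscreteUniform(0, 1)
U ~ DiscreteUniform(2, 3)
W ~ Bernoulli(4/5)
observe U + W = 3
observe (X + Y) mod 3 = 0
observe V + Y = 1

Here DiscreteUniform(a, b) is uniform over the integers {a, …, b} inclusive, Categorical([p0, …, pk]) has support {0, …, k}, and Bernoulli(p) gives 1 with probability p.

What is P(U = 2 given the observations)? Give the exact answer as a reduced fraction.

Enumerate traces; 12 have nonzero weight after conditioning:
  (Y=0, Z=1, X=0, V=1, U=2, W=1) weight 1/50
  (Y=0, Z=1, X=0, V=1, U=3, W=0) weight 1/200
  (Y=0, Z=2, X=0, V=1, U=2, W=1) weight 1/50
  (Y=0, Z=2, X=0, V=1, U=3, W=0) weight 1/200
  (Y=0, Z=3, X=0, V=1, U=2, W=1) weight 1/50
  (Y=0, Z=3, X=0, V=1, U=3, W=0) weight 1/200
  (Y=1, Z=1, X=2, V=0, U=2, W=1) weight 1/175
  (Y=1, Z=1, X=2, V=0, U=3, W=0) weight 1/700
  … 4 more
Group by U:
  weight(U=2) = 27/350
  weight(U=3) = 27/1400
Total weight = 27/350 + 27/1400 = 27/280
P(U=2 | obs) = 27/350 / 27/280 = 4/5
P(U=3 | obs) = 27/1400 / 27/280 = 1/5

P(U = 2 | obs) = 4/5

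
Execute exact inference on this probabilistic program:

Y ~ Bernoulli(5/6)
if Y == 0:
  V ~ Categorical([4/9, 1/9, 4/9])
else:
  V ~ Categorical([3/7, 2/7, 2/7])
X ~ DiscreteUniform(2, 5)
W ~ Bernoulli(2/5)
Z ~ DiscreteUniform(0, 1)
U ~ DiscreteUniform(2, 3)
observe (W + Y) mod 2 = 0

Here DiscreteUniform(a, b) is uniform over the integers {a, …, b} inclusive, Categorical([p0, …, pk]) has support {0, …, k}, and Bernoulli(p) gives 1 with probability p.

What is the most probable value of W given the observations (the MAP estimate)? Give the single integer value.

Enumerate traces; 96 have nonzero weight after conditioning:
  (Y=0, V=0, X=2, W=0, Z=0, U=2) weight 1/360
  (Y=0, V=0, X=2, W=0, Z=0, U=3) weight 1/360
  (Y=0, V=0, X=2, W=0, Z=1, U=2) weight 1/360
  (Y=0, V=0, X=2, W=0, Z=1, U=3) weight 1/360
  (Y=0, V=0, X=3, W=0, Z=0, U=2) weight 1/360
  (Y=0, V=0, X=3, W=0, Z=0, U=3) weight 1/360
  (Y=0, V=0, X=3, W=0, Z=1, U=2) weight 1/360
  (Y=0, V=0, X=3, W=0, Z=1, U=3) weight 1/360
  (Y=1, V=0, X=2, W=1, Z=0, U=2) weight 1/112
  … 87 more
Group by W:
  weight(W=0) = 1/10
  weight(W=1) = 1/3
Total weight = 1/10 + 1/3 = 13/30
P(W=0 | obs) = 1/10 / 13/30 = 3/13
P(W=1 | obs) = 1/3 / 13/30 = 10/13
argmax = 1

argmax_v P(W = v | obs) = 1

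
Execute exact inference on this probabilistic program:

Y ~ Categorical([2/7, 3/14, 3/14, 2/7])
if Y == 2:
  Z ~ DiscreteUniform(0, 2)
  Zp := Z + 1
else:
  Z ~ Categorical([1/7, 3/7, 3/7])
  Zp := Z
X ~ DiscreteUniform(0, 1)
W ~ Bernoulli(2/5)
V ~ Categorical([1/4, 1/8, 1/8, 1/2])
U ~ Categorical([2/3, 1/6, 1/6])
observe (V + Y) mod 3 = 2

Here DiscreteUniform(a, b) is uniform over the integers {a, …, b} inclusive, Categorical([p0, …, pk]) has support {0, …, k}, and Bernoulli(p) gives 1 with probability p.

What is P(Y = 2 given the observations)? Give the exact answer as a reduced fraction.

Enumerate traces; 180 have nonzero weight after conditioning:
  (Y=0, Z=0, X=0, W=0, V=2, U=0) weight 1/980
  (Y=0, Z=0, X=0, W=0, V=2, U=1) weight 1/3920
  (Y=0, Z=0, X=0, W=0, V=2, U=2) weight 1/3920
  (Y=0, Z=0, X=0, W=1, V=2, U=0) weight 1/1470
  (Y=0, Z=0, X=0, W=1, V=2, U=1) weight 1/5880
  (Y=0, Z=0, X=0, W=1, V=2, U=2) weight 1/5880
  (Y=0, Z=0, X=1, W=0, V=2, U=0) weight 1/980
  (Y=0, Z=0, X=1, W=0, V=2, U=1) weight 1/3920
  (Y=1, Z=0, X=0, W=0, V=1, U=0) weight 3/3920
  (Y=2, Z=0, X=0, W=0, V=0, U=0) weight 1/280
  … 170 more
Group by Y:
  weight(Y=0) = 1/28
  weight(Y=1) = 3/112
  weight(Y=2) = 9/56
  weight(Y=3) = 1/28
Total weight = 1/28 + 3/112 + 9/56 + 1/28 = 29/112
P(Y=0 | obs) = 1/28 / 29/112 = 4/29
P(Y=1 | obs) = 3/112 / 29/112 = 3/29
P(Y=2 | obs) = 9/56 / 29/112 = 18/29
P(Y=3 | obs) = 1/28 / 29/112 = 4/29

P(Y = 2 | obs) = 18/29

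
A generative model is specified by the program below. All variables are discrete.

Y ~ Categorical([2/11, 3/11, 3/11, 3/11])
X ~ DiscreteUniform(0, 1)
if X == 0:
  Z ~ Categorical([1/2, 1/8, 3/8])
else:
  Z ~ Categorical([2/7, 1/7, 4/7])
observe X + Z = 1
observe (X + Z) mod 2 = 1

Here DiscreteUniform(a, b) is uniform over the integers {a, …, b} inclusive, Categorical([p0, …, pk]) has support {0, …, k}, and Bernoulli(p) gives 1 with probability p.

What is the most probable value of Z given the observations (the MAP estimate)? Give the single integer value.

Enumerate traces; 8 have nonzero weight after conditioning:
  (Y=0, X=0, Z=1) weight 1/88
  (Y=0, X=1, Z=0) weight 2/77
  (Y=1, X=0, Z=1) weight 3/176
  (Y=1, X=1, Z=0) weight 3/77
  (Y=2, X=0, Z=1) weight 3/176
  (Y=2, X=1, Z=0) weight 3/77
  (Y=3, X=0, Z=1) weight 3/176
  (Y=3, X=1, Z=0) weight 3/77
Group by Z:
  weight(Z=0) = 1/7
  weight(Z=1) = 1/16
Total weight = 1/7 + 1/16 = 23/112
P(Z=0 | obs) = 1/7 / 23/112 = 16/23
P(Z=1 | obs) = 1/16 / 23/112 = 7/23
argmax = 0

argmax_v P(Z = v | obs) = 0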